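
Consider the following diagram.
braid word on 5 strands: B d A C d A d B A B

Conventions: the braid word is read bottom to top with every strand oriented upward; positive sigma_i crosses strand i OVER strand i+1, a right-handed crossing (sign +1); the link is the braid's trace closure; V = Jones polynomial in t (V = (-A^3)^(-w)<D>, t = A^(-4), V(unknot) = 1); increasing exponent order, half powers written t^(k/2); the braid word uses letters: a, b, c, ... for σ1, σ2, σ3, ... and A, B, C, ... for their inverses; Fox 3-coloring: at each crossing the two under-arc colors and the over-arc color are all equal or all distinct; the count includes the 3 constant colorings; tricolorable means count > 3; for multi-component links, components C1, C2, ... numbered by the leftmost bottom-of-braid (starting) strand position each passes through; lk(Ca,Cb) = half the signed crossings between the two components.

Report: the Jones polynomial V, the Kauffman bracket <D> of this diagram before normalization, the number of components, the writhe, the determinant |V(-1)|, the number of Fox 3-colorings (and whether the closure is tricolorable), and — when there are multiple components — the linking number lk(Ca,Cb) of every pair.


Jones polynomial: V(t) = -t^-6 + t^-5 - 2t^-4 + 3t^-3 - 2t^-2 + 3t^-1 - 1 + t - t^2
<D> = -A^-20 + A^-16 - A^-12 + 3A^-8 - 2A^-4 + 3 - 2A^4 + A^8 - A^12; writhe -4
components 1, writhe -4 (10 crossings)
3-colorings: 9 of 3^10, det 15 — tricolorable
note: V spans 8 powers of t: at least 8 crossings in any diagram


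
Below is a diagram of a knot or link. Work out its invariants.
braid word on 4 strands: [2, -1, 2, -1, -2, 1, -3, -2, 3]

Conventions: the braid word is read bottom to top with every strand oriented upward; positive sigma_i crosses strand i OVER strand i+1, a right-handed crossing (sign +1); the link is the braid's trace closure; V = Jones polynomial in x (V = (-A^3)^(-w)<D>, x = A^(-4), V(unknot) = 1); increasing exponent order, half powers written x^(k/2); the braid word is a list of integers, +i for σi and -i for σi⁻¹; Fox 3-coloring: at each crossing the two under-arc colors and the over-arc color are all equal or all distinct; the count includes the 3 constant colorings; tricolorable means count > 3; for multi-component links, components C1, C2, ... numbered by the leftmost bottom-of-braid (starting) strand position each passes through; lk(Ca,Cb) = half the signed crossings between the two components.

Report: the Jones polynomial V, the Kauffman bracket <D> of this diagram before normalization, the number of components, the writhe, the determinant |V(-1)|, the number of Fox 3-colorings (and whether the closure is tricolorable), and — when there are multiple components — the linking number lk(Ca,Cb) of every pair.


V(x) = x^-2 + 2 + x^2
bracket: -A^-11 - 2A^-3 - A^5, w = -1
3 components, writhe -1, over 9 crossings
lk(C1,C2) = +1
linking number lk(C1,C3) = -1
lk(C2,C3): 0
det 4, colorings 3 of 3^9 — not tricolorable
observation: w = -1 (over 9 crossings) is diagram-only; (-A^3)^(1) removes it from V


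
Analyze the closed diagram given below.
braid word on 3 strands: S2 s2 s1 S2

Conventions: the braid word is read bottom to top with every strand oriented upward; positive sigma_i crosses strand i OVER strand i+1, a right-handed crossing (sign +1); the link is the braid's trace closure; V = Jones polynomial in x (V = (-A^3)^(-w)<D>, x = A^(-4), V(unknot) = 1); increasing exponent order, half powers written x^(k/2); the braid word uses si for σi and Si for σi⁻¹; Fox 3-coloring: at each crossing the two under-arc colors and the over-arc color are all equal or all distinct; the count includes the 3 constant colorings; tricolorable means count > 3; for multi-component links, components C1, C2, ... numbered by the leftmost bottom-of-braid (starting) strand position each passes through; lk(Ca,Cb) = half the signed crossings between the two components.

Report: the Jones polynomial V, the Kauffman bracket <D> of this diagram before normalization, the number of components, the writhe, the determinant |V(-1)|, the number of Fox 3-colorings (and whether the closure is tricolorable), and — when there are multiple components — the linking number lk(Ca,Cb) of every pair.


V(x) = 1
bracket: 1, w = 0
1 component, writhe 0, over 4 crossings
det 1, colorings 3 of 3^4 — not tricolorable
observation: |V(-1)| = 1: so not tricolorable, since 3 does not divide 1


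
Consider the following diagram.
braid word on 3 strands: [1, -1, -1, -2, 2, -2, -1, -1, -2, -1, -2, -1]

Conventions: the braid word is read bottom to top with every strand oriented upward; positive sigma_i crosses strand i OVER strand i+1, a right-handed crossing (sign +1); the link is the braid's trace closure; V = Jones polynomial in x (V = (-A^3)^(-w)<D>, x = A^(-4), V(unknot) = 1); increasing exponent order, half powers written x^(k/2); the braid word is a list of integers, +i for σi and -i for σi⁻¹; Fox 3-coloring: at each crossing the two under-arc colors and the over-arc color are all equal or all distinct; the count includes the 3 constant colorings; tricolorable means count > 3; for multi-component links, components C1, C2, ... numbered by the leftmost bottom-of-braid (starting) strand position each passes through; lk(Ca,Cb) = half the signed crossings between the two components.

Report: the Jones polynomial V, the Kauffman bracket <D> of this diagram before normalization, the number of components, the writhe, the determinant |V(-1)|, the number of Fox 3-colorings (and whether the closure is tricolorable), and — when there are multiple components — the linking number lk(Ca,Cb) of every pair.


Jones polynomial: V(x) = -x^-8 + x^-5 + x^-3
<D> = A^-12 + A^-4 - A^8; writhe -8
components 1, writhe -8 (12 crossings)
3-colorings: 9 of 3^12, det 3 — tricolorable
note: the span of V is 5, forcing >= 5 crossings in any diagram


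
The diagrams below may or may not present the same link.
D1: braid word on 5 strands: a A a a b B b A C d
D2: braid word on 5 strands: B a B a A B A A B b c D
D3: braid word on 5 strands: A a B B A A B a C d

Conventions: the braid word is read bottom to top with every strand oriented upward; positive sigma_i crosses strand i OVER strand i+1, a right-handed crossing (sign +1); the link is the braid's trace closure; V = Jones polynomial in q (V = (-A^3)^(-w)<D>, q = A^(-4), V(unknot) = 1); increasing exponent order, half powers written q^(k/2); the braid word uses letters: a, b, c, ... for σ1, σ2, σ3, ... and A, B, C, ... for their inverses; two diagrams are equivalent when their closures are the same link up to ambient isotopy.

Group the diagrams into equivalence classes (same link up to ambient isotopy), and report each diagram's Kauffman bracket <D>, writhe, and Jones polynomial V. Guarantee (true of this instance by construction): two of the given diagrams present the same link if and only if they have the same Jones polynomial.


equivalence classes: {D1} | {D2, D3}
D1 (bracket A^6; 10 crossings at w = +2): V = 1
V(D2) = -q^-6 + q^-5 - q^-4 + 2q^-3 - q^-2 + q^-1  (w -4, c 12, <D> = A^-8 - A^-4 + 2 - A^4 + A^8 - A^12)
D3 (bracket A^-8 - A^-4 + 2 - A^4 + A^8 - A^12; 10 crossings at w = -4): V = -q^-6 + q^-5 - q^-4 + 2q^-3 - q^-2 + q^-1
key observation: 2 classes among 3 diagrams; unequal V(q) rules out equality


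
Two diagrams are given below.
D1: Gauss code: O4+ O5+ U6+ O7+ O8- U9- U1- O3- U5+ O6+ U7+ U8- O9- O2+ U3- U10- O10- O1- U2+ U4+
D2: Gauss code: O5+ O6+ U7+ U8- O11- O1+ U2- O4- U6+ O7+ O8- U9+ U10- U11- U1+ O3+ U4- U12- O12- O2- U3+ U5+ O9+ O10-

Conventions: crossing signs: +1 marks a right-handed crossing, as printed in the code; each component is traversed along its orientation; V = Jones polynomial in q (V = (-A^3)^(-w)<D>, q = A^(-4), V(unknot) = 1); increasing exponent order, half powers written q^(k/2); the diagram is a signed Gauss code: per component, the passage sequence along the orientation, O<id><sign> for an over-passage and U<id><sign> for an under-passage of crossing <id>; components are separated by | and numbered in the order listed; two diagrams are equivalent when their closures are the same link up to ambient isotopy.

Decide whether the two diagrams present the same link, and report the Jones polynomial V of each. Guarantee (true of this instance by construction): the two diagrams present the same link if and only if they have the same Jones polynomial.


same link: yes
V(D1) = q^-2 - q^-1 + 1 - q + q^2  [10 crossings, <D> = A^-8 - A^-4 + 1 - A^4 + A^8, w = 0]
V(D2) = q^-2 - q^-1 + 1 - q + q^2  (w 0, c 12, <D> = A^-8 - A^-4 + 1 - A^4 + A^8)
note: all 2 diagrams share one V(q), hence one class


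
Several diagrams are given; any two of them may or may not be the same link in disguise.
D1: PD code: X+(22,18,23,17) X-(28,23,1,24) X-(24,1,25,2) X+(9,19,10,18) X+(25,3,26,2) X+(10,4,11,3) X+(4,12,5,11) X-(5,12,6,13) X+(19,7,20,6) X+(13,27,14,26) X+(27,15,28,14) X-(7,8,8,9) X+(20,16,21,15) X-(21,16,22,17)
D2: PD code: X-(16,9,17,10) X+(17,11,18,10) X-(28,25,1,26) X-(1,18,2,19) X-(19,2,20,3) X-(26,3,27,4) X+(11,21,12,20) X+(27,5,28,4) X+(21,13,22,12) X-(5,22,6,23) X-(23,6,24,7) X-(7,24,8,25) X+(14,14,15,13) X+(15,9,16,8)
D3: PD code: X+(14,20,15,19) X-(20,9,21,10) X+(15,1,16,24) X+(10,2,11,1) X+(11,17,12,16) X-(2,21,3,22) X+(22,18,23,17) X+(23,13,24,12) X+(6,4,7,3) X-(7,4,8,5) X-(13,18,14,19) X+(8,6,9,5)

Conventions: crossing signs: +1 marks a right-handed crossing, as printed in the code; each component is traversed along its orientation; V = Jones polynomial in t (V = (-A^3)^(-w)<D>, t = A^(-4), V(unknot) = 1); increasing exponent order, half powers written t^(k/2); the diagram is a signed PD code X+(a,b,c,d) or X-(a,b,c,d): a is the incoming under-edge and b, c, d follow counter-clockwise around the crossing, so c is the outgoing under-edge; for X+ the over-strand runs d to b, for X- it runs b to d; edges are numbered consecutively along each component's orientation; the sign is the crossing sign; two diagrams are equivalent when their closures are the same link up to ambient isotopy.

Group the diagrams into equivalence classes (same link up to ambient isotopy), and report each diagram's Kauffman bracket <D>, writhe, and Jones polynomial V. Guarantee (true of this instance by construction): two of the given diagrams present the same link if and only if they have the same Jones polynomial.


classes: {D1} | {D2} | {D3}
V(D1) = t - t^2 + 2t^3 - t^4 + t^5 - t^6  [14 crossings, <D> = -A^-12 + A^-8 - A^-4 + 2 - A^4 + A^8, w = +4]
V(D2) = -t^-6 + 2t^-5 - 4t^-4 + 5t^-3 - 4t^-2 + 5t^-1 - 3 + 2t - t^2  (w -2, c 14, <D> = -A^-14 + 2A^-10 - 3A^-6 + 5A^-2 - 4A^2 + 5A^6 - 4A^10 + 2A^14 - A^18)
D3 (bracket A^-8 - 2A^-4 + 2 - 2A^4 + 2A^8 - A^12 + A^16; 12 crossings at w = +4): V = t^-1 - 1 + 2t - 2t^2 + 2t^3 - 2t^4 + t^5
note: 3 classes among 3 diagrams; unequal V(t) rules out equality


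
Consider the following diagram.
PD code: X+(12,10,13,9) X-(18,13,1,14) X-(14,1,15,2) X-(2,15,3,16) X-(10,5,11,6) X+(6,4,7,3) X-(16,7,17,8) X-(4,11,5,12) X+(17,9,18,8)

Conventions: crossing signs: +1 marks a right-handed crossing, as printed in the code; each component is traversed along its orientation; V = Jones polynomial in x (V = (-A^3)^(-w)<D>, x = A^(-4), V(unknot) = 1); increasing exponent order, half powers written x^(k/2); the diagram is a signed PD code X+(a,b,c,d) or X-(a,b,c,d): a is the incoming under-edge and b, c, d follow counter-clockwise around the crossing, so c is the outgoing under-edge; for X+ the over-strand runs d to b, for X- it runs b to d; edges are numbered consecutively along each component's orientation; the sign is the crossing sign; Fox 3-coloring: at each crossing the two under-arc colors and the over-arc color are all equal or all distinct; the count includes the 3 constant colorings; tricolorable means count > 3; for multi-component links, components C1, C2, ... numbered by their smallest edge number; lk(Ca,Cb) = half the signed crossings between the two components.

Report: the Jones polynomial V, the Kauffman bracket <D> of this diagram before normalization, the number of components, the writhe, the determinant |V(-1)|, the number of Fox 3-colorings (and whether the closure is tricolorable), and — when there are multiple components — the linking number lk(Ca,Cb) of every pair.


V(x) = -x^-6 + 2x^-5 - 2x^-4 + 3x^-3 - 3x^-2 + 2x^-1 - 1 + x
bracket: -A^-13 + A^-9 - 2A^-5 + 3A^-1 - 3A^3 + 2A^7 - 2A^11 + A^15, w = -3
1 component, writhe -3, over 9 crossings
det 15, colorings 9 of 3^9 — tricolorable
observation: w = -3 shifts under R1 moves; the (-A^3)^(3) factor cancels that in V


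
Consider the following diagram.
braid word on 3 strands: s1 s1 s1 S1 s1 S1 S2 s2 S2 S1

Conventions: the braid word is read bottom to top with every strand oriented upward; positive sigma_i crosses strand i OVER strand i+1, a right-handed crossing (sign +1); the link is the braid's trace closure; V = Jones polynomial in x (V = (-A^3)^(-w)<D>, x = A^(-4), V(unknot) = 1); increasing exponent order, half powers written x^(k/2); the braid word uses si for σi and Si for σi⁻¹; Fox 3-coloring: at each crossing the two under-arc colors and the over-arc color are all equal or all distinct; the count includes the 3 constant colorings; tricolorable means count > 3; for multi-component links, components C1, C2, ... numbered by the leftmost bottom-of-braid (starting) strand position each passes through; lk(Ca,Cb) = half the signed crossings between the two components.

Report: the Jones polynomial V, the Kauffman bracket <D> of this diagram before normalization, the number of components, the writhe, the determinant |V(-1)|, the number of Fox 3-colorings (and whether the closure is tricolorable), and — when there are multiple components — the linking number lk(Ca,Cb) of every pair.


V(x) = 1
bracket: 1, w = 0
1 component, writhe 0, over 10 crossings
det 1, colorings 3 of 3^10 — not tricolorable
observation: inverse pairs cancel, leaving σ1 σ1 σ2⁻¹ σ1⁻¹


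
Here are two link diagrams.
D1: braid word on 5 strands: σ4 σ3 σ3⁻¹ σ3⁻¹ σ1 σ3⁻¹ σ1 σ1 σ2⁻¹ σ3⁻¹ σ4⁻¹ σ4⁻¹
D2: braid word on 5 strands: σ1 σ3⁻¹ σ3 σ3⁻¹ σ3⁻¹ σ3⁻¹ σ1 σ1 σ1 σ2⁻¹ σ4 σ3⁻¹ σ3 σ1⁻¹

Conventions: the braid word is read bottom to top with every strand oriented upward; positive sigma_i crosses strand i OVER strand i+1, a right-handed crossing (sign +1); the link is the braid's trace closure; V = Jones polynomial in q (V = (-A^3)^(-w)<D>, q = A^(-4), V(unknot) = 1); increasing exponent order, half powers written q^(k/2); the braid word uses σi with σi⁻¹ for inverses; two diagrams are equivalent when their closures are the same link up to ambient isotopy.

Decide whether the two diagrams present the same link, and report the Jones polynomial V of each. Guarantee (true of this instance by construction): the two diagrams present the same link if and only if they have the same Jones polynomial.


equivalent: yes
D1 (bracket -A^-18 + A^-14 - A^-10 + 3A^-6 - A^-2 + A^2 - A^6; 12 crossings at w = -2): V = -q^-3 + q^-2 - q^-1 + 3 - q + q^2 - q^3
D2 (bracket -A^-12 + A^-8 - A^-4 + 3 - A^4 + A^8 - A^12; 14 crossings at w = 0): V = -q^-3 + q^-2 - q^-1 + 3 - q + q^2 - q^3
key observation: D2 (14 crossings) and D1 (12) are Markov-related braid presentations


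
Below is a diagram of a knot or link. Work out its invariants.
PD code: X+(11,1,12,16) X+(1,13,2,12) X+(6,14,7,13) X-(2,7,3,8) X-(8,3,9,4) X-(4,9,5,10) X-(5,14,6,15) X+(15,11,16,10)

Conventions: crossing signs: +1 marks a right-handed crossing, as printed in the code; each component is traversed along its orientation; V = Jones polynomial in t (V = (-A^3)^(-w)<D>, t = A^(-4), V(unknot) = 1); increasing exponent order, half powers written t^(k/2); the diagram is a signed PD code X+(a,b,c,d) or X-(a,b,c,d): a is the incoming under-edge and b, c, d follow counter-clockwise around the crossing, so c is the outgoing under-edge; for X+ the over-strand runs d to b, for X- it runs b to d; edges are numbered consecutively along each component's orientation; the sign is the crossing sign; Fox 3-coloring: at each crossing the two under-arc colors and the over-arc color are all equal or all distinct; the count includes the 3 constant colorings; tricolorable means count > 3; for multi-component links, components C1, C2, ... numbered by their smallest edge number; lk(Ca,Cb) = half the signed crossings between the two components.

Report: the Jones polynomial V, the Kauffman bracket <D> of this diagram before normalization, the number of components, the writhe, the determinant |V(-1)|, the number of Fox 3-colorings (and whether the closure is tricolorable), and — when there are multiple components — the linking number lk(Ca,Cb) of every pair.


Jones polynomial: V(t) = -t^-3 + t^-2 - t^-1 + 3 - t + t^2 - t^3
<D> = -A^-12 + A^-8 - A^-4 + 3 - A^4 + A^8 - A^12; writhe 0
components 1, writhe 0 (8 crossings)
3-colorings: 27 of 3^8, det 9 — tricolorable
note: w = 0 (over 8 crossings) is diagram-only; (-A^3)^(0) removes it from V


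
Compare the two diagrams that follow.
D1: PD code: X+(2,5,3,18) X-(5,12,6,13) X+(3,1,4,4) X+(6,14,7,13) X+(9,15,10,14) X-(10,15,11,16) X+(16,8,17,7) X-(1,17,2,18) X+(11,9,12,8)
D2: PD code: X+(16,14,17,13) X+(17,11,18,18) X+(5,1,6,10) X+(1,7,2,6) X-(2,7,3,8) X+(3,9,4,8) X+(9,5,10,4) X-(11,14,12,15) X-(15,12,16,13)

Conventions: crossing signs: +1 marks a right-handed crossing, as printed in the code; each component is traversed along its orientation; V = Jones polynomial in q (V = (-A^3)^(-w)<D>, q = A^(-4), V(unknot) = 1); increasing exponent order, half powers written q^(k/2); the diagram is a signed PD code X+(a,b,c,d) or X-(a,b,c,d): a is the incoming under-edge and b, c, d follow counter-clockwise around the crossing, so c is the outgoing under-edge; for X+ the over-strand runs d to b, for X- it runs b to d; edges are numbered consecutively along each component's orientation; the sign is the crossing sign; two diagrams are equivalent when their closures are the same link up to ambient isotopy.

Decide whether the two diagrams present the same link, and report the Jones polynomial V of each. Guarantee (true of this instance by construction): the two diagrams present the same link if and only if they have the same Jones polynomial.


same link: no
V(D1) = -q^(-1/2) - q^(1/2)  [9 crossings, <D> = A^7 + A^11, w = +3]
V(D2) = -q^(1/2) - q^(3/2) - q^(5/2) + q^(9/2)  (w +3, c 9, <D> = -A^-9 + A^-1 + A^3 + A^7)
note: V(q) takes 2 values over 2 diagrams, fixing the grouping


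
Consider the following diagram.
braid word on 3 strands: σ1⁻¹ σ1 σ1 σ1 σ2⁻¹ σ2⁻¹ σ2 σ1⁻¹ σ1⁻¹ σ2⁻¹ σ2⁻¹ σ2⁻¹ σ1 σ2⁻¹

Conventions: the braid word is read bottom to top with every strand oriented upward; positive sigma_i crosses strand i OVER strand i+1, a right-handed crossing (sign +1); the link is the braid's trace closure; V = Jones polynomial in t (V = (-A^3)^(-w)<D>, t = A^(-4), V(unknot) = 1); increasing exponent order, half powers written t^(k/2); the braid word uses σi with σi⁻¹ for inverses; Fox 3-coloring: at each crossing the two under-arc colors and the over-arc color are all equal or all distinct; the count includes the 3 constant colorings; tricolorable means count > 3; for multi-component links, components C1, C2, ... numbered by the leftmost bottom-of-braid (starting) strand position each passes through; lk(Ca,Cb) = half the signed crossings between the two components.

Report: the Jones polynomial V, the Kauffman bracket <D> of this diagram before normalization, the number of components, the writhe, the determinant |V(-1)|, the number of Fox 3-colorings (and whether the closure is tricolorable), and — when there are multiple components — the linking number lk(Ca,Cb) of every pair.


V = -t^-8 + 2t^-7 - 3t^-6 + 4t^-5 - 5t^-4 + 5t^-3 - 3t^-2 + 3t^-1 - 1
<D> = -A^-12 + 3A^-8 - 3A^-4 + 5 - 5A^4 + 4A^8 - 3A^12 + 2A^16 - A^20 (w = -4)
1 component over 14 crossings, w = -4
9 Fox colorings among 3^14, |V(-1)| = 27: tricolorable
why: w = -4 (over 14 crossings) is diagram-only; (-A^3)^(4) removes it from V


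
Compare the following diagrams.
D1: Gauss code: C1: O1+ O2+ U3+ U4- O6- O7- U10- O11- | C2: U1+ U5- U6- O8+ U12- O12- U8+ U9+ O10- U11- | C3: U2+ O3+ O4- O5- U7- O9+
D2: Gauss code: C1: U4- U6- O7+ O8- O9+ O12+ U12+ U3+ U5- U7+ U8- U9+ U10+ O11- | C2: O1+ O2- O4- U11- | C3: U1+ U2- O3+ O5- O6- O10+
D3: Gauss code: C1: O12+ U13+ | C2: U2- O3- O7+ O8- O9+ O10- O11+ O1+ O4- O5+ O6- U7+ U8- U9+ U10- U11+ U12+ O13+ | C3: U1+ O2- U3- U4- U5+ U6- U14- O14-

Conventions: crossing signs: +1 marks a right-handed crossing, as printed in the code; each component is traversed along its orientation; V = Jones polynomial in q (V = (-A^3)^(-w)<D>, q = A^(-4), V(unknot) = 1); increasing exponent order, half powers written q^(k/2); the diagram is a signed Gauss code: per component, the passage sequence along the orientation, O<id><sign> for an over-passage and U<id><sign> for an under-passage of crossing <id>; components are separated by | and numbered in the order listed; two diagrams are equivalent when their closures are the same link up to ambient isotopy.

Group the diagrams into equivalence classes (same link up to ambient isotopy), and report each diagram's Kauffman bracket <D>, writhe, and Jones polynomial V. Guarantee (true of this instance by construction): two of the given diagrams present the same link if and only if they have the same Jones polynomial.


equivalence classes: {D1, D2} | {D3}
D1 (bracket A^-6 + A^-2 + A^2 + A^6; 12 crossings at w = -2): V = q^-3 + q^-2 + q^-1 + 1
D2 (bracket 1 + A^4 + A^8 + A^12; 12 crossings at w = 0): V = q^-3 + q^-2 + q^-1 + 1
V(D3) = q^-2 + 2 + q^2  (w 0, c 14, <D> = A^-8 + 2 + A^8)
observation: 2 values of V(q) split the 3 diagrams


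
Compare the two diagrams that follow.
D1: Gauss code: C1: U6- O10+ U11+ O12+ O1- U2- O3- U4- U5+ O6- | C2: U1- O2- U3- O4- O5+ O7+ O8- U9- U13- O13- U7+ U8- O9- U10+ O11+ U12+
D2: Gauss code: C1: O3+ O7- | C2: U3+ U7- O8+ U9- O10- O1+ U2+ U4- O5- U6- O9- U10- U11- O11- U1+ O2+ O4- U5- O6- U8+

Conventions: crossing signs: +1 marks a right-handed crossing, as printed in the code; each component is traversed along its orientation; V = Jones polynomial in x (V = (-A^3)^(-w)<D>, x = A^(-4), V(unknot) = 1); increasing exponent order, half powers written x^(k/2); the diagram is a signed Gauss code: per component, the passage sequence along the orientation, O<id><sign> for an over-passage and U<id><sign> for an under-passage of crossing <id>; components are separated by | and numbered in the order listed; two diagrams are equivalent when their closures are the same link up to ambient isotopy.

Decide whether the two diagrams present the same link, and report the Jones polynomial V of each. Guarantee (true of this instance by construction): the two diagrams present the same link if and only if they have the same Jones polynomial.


equivalent: no
V(D1) = -x^(-1/2) - x^(1/2)  (w -3, c 13, <D> = A^-11 + A^-7)
V(D2) = x^(-9/2) - x^(-5/2) - x^(-3/2) - x^(-1/2)  [11 crossings, <D> = A^-7 + A^-3 + A - A^9, w = -3]
key observation: 2 classes among 2 diagrams; unequal V(x) rules out equality


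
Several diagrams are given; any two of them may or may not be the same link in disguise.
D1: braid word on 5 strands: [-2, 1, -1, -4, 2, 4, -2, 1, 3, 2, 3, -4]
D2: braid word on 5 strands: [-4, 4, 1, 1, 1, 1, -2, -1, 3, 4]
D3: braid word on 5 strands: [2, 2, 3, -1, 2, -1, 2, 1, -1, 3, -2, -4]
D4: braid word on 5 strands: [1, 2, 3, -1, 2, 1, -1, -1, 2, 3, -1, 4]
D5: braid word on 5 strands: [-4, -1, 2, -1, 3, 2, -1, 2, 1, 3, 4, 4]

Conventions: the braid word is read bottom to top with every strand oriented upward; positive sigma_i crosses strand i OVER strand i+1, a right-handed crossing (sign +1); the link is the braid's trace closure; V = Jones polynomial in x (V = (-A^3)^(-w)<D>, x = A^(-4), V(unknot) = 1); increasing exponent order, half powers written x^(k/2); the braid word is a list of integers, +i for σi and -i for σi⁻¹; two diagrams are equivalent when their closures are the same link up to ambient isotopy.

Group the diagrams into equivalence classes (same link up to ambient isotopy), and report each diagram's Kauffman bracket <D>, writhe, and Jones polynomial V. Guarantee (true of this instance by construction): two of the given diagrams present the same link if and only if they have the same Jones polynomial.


classes: {D1} | {D2} | {D3, D4, D5}
V(D1) = 1  [12 crossings, <D> = A^6, w = +2]
D2 (bracket -A^-4 + 1 + A^8; 10 crossings at w = +4): V = x + x^3 - x^4
V(D3) = x^-1 - 1 + 2x - 2x^2 + 2x^3 - 2x^4 + x^5  (w +2, c 12, <D> = A^-14 - 2A^-10 + 2A^-6 - 2A^-2 + 2A^2 - A^6 + A^10)
V(D4) = x^-1 - 1 + 2x - 2x^2 + 2x^3 - 2x^4 + x^5  [12 crossings, <D> = A^-8 - 2A^-4 + 2 - 2A^4 + 2A^8 - A^12 + A^16, w = +4]
D5 (bracket A^-8 - 2A^-4 + 2 - 2A^4 + 2A^8 - A^12 + A^16; 12 crossings at w = +4): V = x^-1 - 1 + 2x - 2x^2 + 2x^3 - 2x^4 + x^5
note: comparing 5 Jones polynomials yields 3 groups


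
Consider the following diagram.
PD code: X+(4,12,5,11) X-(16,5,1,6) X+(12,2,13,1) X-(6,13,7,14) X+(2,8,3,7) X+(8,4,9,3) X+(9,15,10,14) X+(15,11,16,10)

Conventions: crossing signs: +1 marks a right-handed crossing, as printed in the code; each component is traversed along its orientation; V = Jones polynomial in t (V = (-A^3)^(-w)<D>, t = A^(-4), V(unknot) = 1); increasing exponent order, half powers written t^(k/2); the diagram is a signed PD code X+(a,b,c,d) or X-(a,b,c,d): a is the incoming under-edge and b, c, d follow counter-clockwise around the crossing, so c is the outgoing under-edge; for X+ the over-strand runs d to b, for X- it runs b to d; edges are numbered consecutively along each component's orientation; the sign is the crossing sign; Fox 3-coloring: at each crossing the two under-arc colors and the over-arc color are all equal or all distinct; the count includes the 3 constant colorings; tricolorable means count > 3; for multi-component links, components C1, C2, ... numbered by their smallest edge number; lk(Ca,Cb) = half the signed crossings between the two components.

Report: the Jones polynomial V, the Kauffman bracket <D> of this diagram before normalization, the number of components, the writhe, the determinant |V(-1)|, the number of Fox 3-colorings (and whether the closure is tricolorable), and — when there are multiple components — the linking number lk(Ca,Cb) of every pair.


Jones polynomial: V(t) = 2t - 2t^2 + 3t^3 - 3t^4 + 2t^5 - 2t^6 + t^7
<D> = A^-16 - 2A^-12 + 2A^-8 - 3A^-4 + 3 - 2A^4 + 2A^8; writhe +4
components 1, writhe +4 (8 crossings)
3-colorings: 9 of 3^8, det 15 — tricolorable
note: the span of V is 6, forcing >= 6 crossings in any diagram


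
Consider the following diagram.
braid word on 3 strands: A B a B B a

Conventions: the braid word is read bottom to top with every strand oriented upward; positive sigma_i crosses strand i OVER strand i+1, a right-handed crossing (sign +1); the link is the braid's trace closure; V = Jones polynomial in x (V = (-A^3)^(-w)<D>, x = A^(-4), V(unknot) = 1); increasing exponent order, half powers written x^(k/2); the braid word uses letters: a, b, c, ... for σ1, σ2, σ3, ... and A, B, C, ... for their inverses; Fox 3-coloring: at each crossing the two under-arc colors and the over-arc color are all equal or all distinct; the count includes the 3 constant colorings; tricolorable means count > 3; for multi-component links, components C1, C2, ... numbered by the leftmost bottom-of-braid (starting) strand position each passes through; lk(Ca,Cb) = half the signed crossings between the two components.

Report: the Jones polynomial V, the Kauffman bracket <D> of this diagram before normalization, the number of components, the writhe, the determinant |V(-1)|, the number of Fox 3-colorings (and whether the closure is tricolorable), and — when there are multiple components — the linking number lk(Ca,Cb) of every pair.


Jones polynomial: V(x) = -x^-4 + x^-3 + x^-1
<D> = A^-2 + A^6 - A^10; writhe -2
components 1, writhe -2 (6 crossings)
3-colorings: 9 of 3^6, det 3 — tricolorable
note: w = -2 (over 6 crossings) is diagram-only; (-A^3)^(2) removes it from V


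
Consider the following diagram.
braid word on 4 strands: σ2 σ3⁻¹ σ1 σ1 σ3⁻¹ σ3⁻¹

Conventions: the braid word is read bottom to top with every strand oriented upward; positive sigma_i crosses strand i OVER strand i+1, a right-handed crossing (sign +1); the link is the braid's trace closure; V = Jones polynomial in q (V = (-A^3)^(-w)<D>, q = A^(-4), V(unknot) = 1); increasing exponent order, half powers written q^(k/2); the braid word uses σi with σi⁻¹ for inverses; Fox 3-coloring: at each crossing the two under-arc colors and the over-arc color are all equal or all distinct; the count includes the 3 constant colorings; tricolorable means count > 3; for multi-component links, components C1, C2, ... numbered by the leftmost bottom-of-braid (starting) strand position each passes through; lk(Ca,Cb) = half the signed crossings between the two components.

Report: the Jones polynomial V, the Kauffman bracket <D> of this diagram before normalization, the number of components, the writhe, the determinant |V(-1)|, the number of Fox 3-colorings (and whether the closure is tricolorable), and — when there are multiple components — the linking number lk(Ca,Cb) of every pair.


V(q) = q^(-7/2) - q^(-5/2) + q^(-3/2) - 2q^(-1/2) - q^(3/2)
bracket: -A^-6 - 2A^2 + A^6 - A^10 + A^14, w = 0
2 components, writhe 0, over 6 crossings
lk(C1,C2) = +1
det 6, colorings 9 of 3^6 — tricolorable
observation: summing lk over 1 pair gives +1


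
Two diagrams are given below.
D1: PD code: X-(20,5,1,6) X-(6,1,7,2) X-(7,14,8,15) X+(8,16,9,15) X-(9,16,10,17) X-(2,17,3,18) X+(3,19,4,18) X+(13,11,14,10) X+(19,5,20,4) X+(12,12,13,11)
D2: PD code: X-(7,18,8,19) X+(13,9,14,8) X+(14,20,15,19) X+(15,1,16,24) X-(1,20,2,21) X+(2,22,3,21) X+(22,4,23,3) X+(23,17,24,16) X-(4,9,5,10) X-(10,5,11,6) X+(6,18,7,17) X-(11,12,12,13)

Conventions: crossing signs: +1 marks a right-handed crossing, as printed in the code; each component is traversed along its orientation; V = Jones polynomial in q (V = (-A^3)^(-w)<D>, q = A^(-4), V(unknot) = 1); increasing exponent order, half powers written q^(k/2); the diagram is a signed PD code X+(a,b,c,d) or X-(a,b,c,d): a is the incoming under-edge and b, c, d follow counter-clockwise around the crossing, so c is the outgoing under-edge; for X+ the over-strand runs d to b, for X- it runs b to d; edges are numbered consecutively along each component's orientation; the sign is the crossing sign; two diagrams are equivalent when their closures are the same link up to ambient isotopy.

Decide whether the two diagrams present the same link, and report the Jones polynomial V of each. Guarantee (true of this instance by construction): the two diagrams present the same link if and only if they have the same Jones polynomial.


same link: no
V(D1) = 1  [10 crossings, <D> = 1, w = 0]
D2 (bracket -A^-10 + A^-6 + A^2; 12 crossings at w = +2): V = q + q^3 - q^4
note: 2 values of V(q) split the 2 diagrams


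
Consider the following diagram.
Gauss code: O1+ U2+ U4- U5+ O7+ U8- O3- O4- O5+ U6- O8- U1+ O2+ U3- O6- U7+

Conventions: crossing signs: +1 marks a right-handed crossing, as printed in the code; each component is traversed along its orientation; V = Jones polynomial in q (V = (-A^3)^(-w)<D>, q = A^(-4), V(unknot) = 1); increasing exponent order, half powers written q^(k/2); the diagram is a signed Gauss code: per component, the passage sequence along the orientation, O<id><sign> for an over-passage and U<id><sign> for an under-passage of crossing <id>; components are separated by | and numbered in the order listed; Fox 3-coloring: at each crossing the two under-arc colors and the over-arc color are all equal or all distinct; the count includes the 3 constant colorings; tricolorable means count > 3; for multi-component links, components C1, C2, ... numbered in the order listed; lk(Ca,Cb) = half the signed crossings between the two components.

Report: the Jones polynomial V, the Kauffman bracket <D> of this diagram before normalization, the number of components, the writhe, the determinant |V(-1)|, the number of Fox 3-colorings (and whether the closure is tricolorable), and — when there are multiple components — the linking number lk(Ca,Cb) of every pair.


V = -q^-3 + 2q^-2 - 2q^-1 + 3 - 2q + 2q^2 - q^3
<D> = -A^-12 + 2A^-8 - 2A^-4 + 3 - 2A^4 + 2A^8 - A^12 (w = 0)
1 component over 8 crossings, w = 0
3 Fox colorings among 3^8, |V(-1)| = 13: not tricolorable
why: V is palindromic (span 6, det 13): q -> 1/q fixes it; necessary, not sufficient, for amphichirality


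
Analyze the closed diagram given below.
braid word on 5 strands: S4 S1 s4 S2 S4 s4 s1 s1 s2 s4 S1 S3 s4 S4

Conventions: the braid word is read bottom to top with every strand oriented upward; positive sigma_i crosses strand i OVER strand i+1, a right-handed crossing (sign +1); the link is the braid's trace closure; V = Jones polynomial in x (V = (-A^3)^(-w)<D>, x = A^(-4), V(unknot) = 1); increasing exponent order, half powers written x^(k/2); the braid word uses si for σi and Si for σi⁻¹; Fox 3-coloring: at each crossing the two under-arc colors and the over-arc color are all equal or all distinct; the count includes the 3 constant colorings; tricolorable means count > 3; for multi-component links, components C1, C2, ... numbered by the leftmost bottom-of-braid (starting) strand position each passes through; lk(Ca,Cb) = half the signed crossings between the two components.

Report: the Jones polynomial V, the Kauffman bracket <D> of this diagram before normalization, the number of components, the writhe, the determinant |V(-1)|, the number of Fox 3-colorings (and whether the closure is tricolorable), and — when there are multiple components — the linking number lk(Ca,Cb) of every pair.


V = x^-2 + 2 + x^2
<D> = A^-8 + 2 + A^8 (w = 0)
3 components over 14 crossings, w = 0
lk(C1,C2): -1
lk(C1,C3) = 0
linking number lk(C2,C3) = +1
3 Fox colorings among 3^14, |V(-1)| = 4: not tricolorable
why: palindromic: swapping x for 1/x fixes V


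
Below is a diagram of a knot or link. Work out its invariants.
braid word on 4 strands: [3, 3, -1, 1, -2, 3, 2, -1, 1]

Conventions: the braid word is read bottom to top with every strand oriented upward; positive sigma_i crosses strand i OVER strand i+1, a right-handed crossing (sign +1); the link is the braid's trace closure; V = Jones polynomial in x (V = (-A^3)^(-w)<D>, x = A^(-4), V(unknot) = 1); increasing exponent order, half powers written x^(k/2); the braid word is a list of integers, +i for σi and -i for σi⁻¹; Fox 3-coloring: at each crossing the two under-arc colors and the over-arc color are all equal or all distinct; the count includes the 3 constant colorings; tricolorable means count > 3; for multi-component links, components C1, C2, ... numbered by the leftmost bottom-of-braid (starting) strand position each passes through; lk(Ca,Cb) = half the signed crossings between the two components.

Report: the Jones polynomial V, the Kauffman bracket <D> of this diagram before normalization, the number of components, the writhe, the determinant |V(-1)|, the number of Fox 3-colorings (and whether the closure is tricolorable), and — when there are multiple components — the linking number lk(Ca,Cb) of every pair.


V(x) = 1 + x + x^2 + x^3
bracket: -A^-3 - A - A^5 - A^9, w = +3
3 components, writhe +3, over 9 crossings
lk(C1,C2) = 0
linking number lk(C1,C3) = 0
lk(C2,C3): +1
det 0, colorings 9 of 3^9 — tricolorable
observation: inverse pairs cancel, leaving σ3 σ3 σ2⁻¹ σ3 σ2


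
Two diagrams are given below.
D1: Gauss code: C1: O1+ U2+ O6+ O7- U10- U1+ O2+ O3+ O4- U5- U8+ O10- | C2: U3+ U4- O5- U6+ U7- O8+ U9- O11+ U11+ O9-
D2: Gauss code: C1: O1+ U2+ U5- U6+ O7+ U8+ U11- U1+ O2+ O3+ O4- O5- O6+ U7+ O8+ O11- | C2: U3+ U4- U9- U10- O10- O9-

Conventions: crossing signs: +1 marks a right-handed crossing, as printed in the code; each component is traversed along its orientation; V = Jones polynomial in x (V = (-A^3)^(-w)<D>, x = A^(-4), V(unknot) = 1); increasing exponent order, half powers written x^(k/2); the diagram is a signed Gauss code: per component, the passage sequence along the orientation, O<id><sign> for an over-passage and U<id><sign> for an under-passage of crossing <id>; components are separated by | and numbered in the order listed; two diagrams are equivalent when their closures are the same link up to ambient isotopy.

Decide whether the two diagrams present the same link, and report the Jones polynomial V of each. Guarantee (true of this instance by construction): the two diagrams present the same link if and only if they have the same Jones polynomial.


same link: no
V(D1) = -x^(-1/2) - x^(1/2)  [11 crossings, <D> = A + A^5, w = +1]
V(D2) = -x^(1/2) - x^(3/2) - x^(5/2) + x^(9/2)  (w +1, c 11, <D> = -A^-15 + A^-7 + A^-3 + A)
note: 2 classes among 2 diagrams; unequal V(x) rules out equality


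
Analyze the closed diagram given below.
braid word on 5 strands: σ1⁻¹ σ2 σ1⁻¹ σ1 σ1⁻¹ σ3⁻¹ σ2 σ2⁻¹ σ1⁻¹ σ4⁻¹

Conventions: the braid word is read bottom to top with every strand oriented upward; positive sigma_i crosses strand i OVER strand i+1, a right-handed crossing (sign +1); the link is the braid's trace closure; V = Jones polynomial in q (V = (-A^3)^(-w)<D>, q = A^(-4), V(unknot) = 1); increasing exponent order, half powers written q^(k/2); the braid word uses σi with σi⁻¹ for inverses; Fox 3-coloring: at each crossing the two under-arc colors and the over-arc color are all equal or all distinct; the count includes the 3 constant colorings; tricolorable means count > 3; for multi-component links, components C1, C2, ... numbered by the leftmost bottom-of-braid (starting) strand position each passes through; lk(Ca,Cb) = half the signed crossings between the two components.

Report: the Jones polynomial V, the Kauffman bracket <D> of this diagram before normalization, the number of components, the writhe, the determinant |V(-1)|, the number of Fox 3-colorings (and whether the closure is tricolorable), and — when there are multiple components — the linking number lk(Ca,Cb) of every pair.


Jones polynomial: V(q) = -q^-4 + q^-3 + q^-1
<D> = A^-8 + 1 - A^4; writhe -4
components 1, writhe -4 (10 crossings)
3-colorings: 9 of 3^10, det 3 — tricolorable
note: V spans 3 powers of q: at least 3 crossings in any diagram


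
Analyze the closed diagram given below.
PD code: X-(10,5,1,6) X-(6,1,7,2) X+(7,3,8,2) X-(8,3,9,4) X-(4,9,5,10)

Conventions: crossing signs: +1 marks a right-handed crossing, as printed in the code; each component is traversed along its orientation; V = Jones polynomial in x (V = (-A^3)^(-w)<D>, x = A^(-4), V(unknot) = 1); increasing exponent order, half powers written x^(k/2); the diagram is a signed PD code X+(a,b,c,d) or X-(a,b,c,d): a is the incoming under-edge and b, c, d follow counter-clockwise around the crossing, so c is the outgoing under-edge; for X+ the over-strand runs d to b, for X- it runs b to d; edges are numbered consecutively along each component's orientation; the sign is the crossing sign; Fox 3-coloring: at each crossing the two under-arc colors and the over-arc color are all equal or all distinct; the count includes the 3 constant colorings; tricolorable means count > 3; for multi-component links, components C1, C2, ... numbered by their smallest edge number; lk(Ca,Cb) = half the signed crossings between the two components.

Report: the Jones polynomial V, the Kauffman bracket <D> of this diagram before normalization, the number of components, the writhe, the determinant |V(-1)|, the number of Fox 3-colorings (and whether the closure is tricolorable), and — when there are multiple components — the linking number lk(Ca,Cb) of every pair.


Jones polynomial: V(x) = -x^-4 + x^-3 + x^-1
<D> = -A^-5 - A^3 + A^7; writhe -3
components 1, writhe -3 (5 crossings)
3-colorings: 9 of 3^5, det 3 — tricolorable
note: |V(-1)| = 3: so tricolorable, since 3 divides 3


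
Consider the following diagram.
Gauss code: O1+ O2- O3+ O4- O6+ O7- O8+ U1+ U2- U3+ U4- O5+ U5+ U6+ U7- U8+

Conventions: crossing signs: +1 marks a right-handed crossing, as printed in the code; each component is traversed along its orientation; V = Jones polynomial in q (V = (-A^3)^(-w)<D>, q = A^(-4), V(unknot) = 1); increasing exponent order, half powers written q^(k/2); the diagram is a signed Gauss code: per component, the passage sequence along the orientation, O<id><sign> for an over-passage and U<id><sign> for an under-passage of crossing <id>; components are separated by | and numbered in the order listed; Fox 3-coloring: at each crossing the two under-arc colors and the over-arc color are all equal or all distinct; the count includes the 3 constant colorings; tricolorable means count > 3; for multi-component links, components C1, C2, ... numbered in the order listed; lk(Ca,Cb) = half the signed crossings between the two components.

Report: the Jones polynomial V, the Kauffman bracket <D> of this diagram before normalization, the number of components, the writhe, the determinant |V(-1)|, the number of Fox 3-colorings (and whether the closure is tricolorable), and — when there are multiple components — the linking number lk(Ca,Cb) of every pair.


V(q) = 1
bracket: A^6, w = +2
1 component, writhe +2, over 8 crossings
det 1, colorings 3 of 3^8 — not tricolorable
observation: w = +2 shifts under R1 moves; the (-A^3)^(-2) factor cancels that in V
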